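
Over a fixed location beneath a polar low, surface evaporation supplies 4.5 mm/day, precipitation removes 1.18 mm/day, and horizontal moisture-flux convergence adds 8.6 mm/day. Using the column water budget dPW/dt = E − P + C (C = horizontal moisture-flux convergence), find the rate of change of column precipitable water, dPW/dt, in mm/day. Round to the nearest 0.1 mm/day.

dPW/dt ≈ 11.9 mm/day

dPW/dt = E − P + C = 4.5 − 1.18 + (8.6) = 11.9 mm/day.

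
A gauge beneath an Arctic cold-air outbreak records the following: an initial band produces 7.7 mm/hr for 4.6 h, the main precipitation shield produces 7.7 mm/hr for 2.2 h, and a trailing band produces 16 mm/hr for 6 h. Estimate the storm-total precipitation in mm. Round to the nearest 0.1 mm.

Total = Σ Rᵢ Δtᵢ = 7.7 × 4.6 + 7.7 × 2.2 + 16 × 6
      = 35.42 + 16.94 + 96 = 148.4 mm.

total ≈ 148.4 mm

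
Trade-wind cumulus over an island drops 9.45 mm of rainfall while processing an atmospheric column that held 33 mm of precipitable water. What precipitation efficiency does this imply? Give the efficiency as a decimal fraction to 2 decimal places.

ε ≈ 0.29

ε = rainfall / PW = 9.45 / 33 = 0.29.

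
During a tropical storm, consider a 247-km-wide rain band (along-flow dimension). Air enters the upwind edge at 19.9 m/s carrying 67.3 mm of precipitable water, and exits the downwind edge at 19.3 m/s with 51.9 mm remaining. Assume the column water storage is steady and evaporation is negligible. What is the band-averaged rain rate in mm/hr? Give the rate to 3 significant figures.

Column moisture flux per unit crosswind length is F = V × PW.
Inflow: F_in = 19.9 × 67.3 = 1339.27 mm·m/s
Outflow: F_out = 19.3 × 51.9 = 1001.67 mm·m/s
Steady-state rate R = (F_in − F_out)/L = (1339.27 − 1001.67) / 247000 m = 1.367e-03 mm/s.
R = 1.367e-03 × 3600 = 4.92 mm/hr.

R ≈ 4.92 mm/hr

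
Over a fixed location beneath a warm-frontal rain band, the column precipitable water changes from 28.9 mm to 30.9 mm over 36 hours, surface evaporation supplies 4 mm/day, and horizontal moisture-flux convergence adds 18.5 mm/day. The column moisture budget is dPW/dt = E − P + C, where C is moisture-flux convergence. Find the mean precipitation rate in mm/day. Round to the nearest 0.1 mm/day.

dPW/dt = (30.9 − 28.9) mm / (36/24 day) = +1.333 mm/day.
P = E + C − dPW/dt = 4 + (18.5) − (+1.333) = 21.2 mm/day.

P ≈ 21.2 mm/day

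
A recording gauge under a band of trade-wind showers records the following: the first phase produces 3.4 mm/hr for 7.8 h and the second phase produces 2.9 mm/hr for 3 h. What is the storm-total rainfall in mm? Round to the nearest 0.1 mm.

Total = Σ Rᵢ Δtᵢ = 3.4 × 7.8 + 2.9 × 3
      = 26.52 + 8.7 = 35.2 mm.

total ≈ 35.2 mm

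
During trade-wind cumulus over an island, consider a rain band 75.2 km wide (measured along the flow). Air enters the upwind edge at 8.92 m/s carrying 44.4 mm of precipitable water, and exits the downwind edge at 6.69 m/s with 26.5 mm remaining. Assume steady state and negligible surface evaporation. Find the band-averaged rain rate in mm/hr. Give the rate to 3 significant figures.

R ≈ 10.5 mm/hr

Column moisture flux per unit crosswind length is F = V × PW.
Inflow: F_in = 8.92 × 44.4 = 396.048 mm·m/s
Outflow: F_out = 6.69 × 26.5 = 177.285 mm·m/s
Steady-state rate R = (F_in − F_out)/L = (396.048 − 177.285) / 75200 m = 2.909e-03 mm/s.
R = 2.909e-03 × 3600 = 10.5 mm/hr.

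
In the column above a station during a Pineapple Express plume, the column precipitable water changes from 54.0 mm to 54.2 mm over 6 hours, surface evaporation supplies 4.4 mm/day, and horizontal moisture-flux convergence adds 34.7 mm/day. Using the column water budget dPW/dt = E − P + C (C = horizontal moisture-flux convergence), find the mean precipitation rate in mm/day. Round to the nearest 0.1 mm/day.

dPW/dt = (54.2 − 54.0) mm / (6/24 day) = +0.800 mm/day.
P = E + C − dPW/dt = 4.4 + (34.7) − (+0.800) = 38.3 mm/day.

P ≈ 38.3 mm/day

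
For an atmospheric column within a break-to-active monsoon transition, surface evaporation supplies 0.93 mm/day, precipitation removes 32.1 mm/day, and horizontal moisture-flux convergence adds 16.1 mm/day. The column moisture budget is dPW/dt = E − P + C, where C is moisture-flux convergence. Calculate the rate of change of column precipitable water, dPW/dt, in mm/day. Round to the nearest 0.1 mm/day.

dPW/dt = E − P + C = 0.93 − 32.1 + (16.1) = -15.1 mm/day.

dPW/dt ≈ -15.1 mm/day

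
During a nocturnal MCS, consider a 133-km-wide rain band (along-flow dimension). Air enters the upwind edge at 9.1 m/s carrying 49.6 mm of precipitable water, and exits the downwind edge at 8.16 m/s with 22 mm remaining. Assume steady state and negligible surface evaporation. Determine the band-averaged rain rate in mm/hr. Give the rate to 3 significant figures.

R ≈ 7.36 mm/hr

Column moisture flux per unit crosswind length is F = V × PW.
Inflow: F_in = 9.1 × 49.6 = 451.36 mm·m/s
Outflow: F_out = 8.16 × 22 = 179.52 mm·m/s
Steady-state rate R = (F_in − F_out)/L = (451.36 − 179.52) / 133000 m = 2.044e-03 mm/s.
R = 2.044e-03 × 3600 = 7.36 mm/hr.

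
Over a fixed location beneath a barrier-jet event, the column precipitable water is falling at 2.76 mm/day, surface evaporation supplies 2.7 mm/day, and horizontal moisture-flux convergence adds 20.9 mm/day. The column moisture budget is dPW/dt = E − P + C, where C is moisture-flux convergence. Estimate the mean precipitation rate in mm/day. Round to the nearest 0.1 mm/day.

P ≈ 26.4 mm/day

dPW/dt = -2.76 mm/day.
P = E + C − dPW/dt = 2.7 + (20.9) − (-2.76) = 26.4 mm/day.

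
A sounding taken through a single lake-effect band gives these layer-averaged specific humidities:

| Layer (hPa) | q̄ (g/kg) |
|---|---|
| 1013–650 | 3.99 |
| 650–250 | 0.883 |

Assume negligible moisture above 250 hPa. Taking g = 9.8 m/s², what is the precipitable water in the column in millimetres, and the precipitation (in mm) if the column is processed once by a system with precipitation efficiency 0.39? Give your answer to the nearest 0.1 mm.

PW ≈ 18.4 mm; precipitation ≈ 7.2 mm

Precipitable water is the column-integrated vapour mass per unit area: PW = (1/g) Σ q̄ Δp, with q in kg/kg and Δp in Pa (1 kg/m² of water = 1 mm).
Layer 1013–650 hPa: Δp = 363 hPa = 36300 Pa, q̄ = 0.00399 kg/kg → 0.00399 × 36300 / 9.8 = 14.78 mm
Layer 650–250 hPa: Δp = 400 hPa = 40000 Pa, q̄ = 0.000883 kg/kg → 0.000883 × 40000 / 9.8 = 3.60 mm
PW = 14.78 + 3.60 = 18.38 ≈ 18.4 mm.
Precipitation = ε × PW = 0.39 × 18.4 = 7.2 mm.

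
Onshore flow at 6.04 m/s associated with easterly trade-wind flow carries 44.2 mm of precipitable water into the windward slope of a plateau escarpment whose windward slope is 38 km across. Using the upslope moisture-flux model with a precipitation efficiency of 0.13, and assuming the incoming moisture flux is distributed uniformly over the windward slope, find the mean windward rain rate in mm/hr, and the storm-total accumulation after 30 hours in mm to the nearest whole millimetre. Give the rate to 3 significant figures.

Incoming column moisture flux per unit ridge length: F = V × PW = 6.04 × 44.2 = 266.968 mm·m/s.
Spread over the 38 km slope with efficiency ε = 0.13: R = ε·F/W = 0.13 × 266.968 / 38000 m = 9.133e-04 mm/s.
R = 9.133e-04 × 3600 = 3.29 mm/hr.
Over 30 h: total = 3.29 × 30 = 98.7 ≈ 99 mm.

R ≈ 3.29 mm/hr; total ≈ 99 mm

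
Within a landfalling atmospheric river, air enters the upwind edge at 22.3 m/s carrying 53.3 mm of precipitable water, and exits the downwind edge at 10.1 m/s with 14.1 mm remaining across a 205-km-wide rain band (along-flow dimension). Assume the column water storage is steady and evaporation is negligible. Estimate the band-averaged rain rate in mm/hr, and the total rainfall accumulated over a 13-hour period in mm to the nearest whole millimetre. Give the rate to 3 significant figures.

Column moisture flux per unit crosswind length is F = V × PW.
Inflow: F_in = 22.3 × 53.3 = 1188.59 mm·m/s
Outflow: F_out = 10.1 × 14.1 = 142.41 mm·m/s
Steady-state rate R = (F_in − F_out)/L = (1188.59 − 142.41) / 205000 m = 5.103e-03 mm/s.
R = 5.103e-03 × 3600 = 18.4 mm/hr.
Over 13 h: total = 18.4 × 13 = 239.2 ≈ 239 mm.

R ≈ 18.4 mm/hr; total ≈ 239 mm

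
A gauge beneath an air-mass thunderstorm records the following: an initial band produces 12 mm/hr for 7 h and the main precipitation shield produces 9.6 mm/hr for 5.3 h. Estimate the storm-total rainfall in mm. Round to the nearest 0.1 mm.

total ≈ 134.9 mm

Total = Σ Rᵢ Δtᵢ = 12 × 7 + 9.6 × 5.3
      = 84 + 50.88 = 134.9 mm.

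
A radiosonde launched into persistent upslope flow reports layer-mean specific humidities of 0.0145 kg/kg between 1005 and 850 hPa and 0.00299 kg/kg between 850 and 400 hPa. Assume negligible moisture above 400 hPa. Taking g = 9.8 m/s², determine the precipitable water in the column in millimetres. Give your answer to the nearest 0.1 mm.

PW ≈ 36.7 mm

Precipitable water is the column-integrated vapour mass per unit area: PW = (1/g) Σ q̄ Δp, with q in kg/kg and Δp in Pa (1 kg/m² of water = 1 mm).
Layer 1005–850 hPa: Δp = 155 hPa = 15500 Pa, q̄ = 0.0145 kg/kg → 0.0145 × 15500 / 9.8 = 22.93 mm
Layer 850–400 hPa: Δp = 450 hPa = 45000 Pa, q̄ = 0.00299 kg/kg → 0.00299 × 45000 / 9.8 = 13.73 mm
PW = 22.93 + 13.73 = 36.66 ≈ 36.7 mm.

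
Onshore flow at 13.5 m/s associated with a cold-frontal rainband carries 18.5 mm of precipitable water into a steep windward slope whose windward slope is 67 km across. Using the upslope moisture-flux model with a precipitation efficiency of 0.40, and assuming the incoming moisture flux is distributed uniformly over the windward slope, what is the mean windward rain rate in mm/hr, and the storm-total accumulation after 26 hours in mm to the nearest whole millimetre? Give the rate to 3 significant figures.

R ≈ 5.37 mm/hr; total ≈ 140 mm

Incoming column moisture flux per unit ridge length: F = V × PW = 13.5 × 18.5 = 249.75 mm·m/s.
Spread over the 67 km slope with efficiency ε = 0.40: R = ε·F/W = 0.40 × 249.75 / 67000 m = 1.491e-03 mm/s.
R = 1.491e-03 × 3600 = 5.37 mm/hr.
Over 26 h: total = 5.37 × 26 = 139.62 ≈ 140 mm.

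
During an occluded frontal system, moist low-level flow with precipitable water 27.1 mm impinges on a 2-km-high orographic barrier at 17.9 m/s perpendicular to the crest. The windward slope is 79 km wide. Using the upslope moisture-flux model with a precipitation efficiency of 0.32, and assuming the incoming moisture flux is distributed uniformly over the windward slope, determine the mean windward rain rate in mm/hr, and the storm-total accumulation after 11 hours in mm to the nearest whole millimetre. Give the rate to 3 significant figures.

Incoming column moisture flux per unit ridge length: F = V × PW = 17.9 × 27.1 = 485.09 mm·m/s.
Spread over the 79 km slope with efficiency ε = 0.32: R = ε·F/W = 0.32 × 485.09 / 79000 m = 1.965e-03 mm/s.
R = 1.965e-03 × 3600 = 7.07 mm/hr.
Over 11 h: total = 7.07 × 11 = 77.77 ≈ 78 mm.

R ≈ 7.07 mm/hr; total ≈ 78 mm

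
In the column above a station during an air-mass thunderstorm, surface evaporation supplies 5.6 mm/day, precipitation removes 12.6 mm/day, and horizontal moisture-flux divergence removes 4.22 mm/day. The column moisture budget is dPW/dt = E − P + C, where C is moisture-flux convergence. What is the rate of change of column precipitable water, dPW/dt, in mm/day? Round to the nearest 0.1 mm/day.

dPW/dt ≈ -11.2 mm/day

dPW/dt = E − P + C = 5.6 − 12.6 + (-4.22) = -11.2 mm/day.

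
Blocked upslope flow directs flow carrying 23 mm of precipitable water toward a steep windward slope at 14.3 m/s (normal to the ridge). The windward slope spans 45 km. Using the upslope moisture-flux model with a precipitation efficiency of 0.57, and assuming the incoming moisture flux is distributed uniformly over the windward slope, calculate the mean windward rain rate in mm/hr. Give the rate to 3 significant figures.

R ≈ 15.0 mm/hr

Incoming column moisture flux per unit ridge length: F = V × PW = 14.3 × 23 = 328.9 mm·m/s.
Spread over the 45 km slope with efficiency ε = 0.57: R = ε·F/W = 0.57 × 328.9 / 45000 m = 4.166e-03 mm/s.
R = 4.166e-03 × 3600 = 15.0 mm/hr.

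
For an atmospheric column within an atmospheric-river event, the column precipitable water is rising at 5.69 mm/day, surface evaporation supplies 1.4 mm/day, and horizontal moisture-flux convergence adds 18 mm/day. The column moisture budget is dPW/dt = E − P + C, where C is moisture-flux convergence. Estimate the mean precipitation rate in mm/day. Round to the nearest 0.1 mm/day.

P ≈ 13.7 mm/day

dPW/dt = +5.69 mm/day.
P = E + C − dPW/dt = 1.4 + (18) − (+5.69) = 13.7 mm/day.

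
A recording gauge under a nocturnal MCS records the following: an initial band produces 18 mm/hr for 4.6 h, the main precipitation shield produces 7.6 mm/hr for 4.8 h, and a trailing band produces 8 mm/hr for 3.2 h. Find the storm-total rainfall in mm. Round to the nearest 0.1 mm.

total ≈ 144.9 mm

Total = Σ Rᵢ Δtᵢ = 18 × 4.6 + 7.6 × 4.8 + 8 × 3.2
      = 82.8 + 36.48 + 25.6 = 144.9 mm.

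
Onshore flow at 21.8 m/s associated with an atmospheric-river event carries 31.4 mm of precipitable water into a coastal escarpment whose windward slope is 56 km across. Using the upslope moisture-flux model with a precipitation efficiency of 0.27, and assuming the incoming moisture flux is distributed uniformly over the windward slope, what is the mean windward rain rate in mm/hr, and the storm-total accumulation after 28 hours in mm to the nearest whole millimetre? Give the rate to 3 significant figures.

R ≈ 11.9 mm/hr; total ≈ 333 mm

Incoming column moisture flux per unit ridge length: F = V × PW = 21.8 × 31.4 = 684.52 mm·m/s.
Spread over the 56 km slope with efficiency ε = 0.27: R = ε·F/W = 0.27 × 684.52 / 56000 m = 3.300e-03 mm/s.
R = 3.300e-03 × 3600 = 11.9 mm/hr.
Over 28 h: total = 11.9 × 28 = 333.2 ≈ 333 mm.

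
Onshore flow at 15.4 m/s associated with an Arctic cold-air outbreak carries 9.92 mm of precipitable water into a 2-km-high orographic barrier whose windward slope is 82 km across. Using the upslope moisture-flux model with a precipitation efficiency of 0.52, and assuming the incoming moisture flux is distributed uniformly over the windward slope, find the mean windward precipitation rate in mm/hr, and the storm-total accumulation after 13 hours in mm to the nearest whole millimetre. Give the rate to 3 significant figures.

Incoming column moisture flux per unit ridge length: F = V × PW = 15.4 × 9.92 = 152.768 mm·m/s.
Spread over the 82 km slope with efficiency ε = 0.52: R = ε·F/W = 0.52 × 152.768 / 82000 m = 9.688e-04 mm/s.
R = 9.688e-04 × 3600 = 3.49 mm/hr.
Over 13 h: total = 3.49 × 13 = 45.37 ≈ 45 mm.

R ≈ 3.49 mm/hr; total ≈ 45 mm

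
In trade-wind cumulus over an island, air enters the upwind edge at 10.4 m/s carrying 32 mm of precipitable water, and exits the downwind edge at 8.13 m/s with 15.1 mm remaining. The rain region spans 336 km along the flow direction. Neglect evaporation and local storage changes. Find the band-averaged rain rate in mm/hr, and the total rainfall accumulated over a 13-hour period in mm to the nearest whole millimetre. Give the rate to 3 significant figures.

Column moisture flux per unit crosswind length is F = V × PW.
Inflow: F_in = 10.4 × 32 = 332.8 mm·m/s
Outflow: F_out = 8.13 × 15.1 = 122.763 mm·m/s
Steady-state rate R = (F_in − F_out)/L = (332.8 − 122.763) / 336000 m = 6.251e-04 mm/s.
R = 6.251e-04 × 3600 = 2.25 mm/hr.
Over 13 h: total = 2.25 × 13 = 29.25 ≈ 29 mm.

R ≈ 2.25 mm/hr; total ≈ 29 mm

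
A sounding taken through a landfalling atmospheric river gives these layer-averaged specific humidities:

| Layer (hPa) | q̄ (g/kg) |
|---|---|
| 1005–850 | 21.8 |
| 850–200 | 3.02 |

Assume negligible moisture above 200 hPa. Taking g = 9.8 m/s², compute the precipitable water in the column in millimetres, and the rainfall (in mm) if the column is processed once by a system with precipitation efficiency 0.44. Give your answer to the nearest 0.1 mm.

PW ≈ 54.5 mm; rainfall ≈ 24.0 mm

Precipitable water is the column-integrated vapour mass per unit area: PW = (1/g) Σ q̄ Δp, with q in kg/kg and Δp in Pa (1 kg/m² of water = 1 mm).
Layer 1005–850 hPa: Δp = 155 hPa = 15500 Pa, q̄ = 0.0218 kg/kg → 0.0218 × 15500 / 9.8 = 34.48 mm
Layer 850–200 hPa: Δp = 650 hPa = 65000 Pa, q̄ = 0.00302 kg/kg → 0.00302 × 65000 / 9.8 = 20.03 mm
PW = 34.48 + 20.03 = 54.51 ≈ 54.5 mm.
Rainfall = ε × PW = 0.44 × 54.5 = 24.0 mm.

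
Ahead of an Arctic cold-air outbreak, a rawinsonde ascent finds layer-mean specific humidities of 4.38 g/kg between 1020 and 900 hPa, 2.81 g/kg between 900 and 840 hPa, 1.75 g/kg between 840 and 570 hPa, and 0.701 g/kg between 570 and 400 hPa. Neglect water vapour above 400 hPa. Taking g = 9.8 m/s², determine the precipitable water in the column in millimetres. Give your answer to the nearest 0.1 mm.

PW ≈ 13.1 mm

Precipitable water is the column-integrated vapour mass per unit area: PW = (1/g) Σ q̄ Δp, with q in kg/kg and Δp in Pa (1 kg/m² of water = 1 mm).
Layer 1020–900 hPa: Δp = 120 hPa = 12000 Pa, q̄ = 0.00438 kg/kg → 0.00438 × 12000 / 9.8 = 5.36 mm
Layer 900–840 hPa: Δp = 60 hPa = 6000 Pa, q̄ = 0.00281 kg/kg → 0.00281 × 6000 / 9.8 = 1.72 mm
Layer 840–570 hPa: Δp = 270 hPa = 27000 Pa, q̄ = 0.00175 kg/kg → 0.00175 × 27000 / 9.8 = 4.82 mm
Layer 570–400 hPa: Δp = 170 hPa = 17000 Pa, q̄ = 0.000701 kg/kg → 0.000701 × 17000 / 9.8 = 1.22 mm
PW = 5.36 + 1.72 + 4.82 + 1.22 = 13.12 ≈ 13.1 mm.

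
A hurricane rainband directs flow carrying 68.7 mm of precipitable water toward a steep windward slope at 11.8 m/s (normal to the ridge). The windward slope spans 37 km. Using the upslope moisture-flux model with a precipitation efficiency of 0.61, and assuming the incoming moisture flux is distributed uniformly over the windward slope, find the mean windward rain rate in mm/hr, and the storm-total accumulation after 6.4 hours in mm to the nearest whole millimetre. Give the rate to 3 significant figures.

Incoming column moisture flux per unit ridge length: F = V × PW = 11.8 × 68.7 = 810.66 mm·m/s.
Spread over the 37 km slope with efficiency ε = 0.61: R = ε·F/W = 0.61 × 810.66 / 37000 m = 1.336e-02 mm/s.
R = 1.336e-02 × 3600 = 48.1 mm/hr.
Over 6.4 h: total = 48.1 × 6.4 = 307.84 ≈ 308 mm.

R ≈ 48.1 mm/hr; total ≈ 308 mm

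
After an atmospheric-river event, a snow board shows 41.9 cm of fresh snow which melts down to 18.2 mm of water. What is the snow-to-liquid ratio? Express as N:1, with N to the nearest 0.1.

ratio ≈ 23.0

Ratio = snow depth / SWE = 419 mm / 18.2 mm = 23.0, i.e. 23.0:1.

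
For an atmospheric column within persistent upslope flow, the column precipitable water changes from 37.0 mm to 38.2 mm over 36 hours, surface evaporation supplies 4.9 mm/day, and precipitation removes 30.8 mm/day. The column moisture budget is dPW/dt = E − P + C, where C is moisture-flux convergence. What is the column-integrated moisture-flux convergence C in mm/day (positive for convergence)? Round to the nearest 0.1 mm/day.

C ≈ 26.7 mm/day

dPW/dt = (38.2 − 37.0) mm / (36/24 day) = +0.800 mm/day.
C = dPW/dt − E + P = (+0.800) − 4.9 + 30.8 = 26.7 mm/day.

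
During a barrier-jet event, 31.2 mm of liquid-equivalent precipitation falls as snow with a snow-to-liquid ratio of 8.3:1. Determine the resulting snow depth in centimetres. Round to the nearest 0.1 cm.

snow depth ≈ 25.9 cm

Snow depth = liquid × ratio = 31.2 mm × 8.3 = 258.96 mm = 25.9 cm.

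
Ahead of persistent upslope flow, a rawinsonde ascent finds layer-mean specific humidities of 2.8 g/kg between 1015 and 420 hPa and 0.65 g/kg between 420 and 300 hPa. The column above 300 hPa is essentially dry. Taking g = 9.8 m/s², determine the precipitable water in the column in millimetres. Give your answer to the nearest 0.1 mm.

PW ≈ 17.8 mm

Precipitable water is the column-integrated vapour mass per unit area: PW = (1/g) Σ q̄ Δp, with q in kg/kg and Δp in Pa (1 kg/m² of water = 1 mm).
Layer 1015–420 hPa: Δp = 595 hPa = 59500 Pa, q̄ = 0.0028 kg/kg → 0.0028 × 59500 / 9.8 = 17.00 mm
Layer 420–300 hPa: Δp = 120 hPa = 12000 Pa, q̄ = 0.00065 kg/kg → 0.00065 × 12000 / 9.8 = 0.80 mm
PW = 17.00 + 0.80 = 17.80 ≈ 17.8 mm.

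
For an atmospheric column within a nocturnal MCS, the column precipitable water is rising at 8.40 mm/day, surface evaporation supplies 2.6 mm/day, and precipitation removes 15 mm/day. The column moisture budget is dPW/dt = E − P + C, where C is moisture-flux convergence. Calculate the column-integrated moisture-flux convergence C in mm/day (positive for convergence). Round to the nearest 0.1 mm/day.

C ≈ 20.8 mm/day

dPW/dt = +8.40 mm/day.
C = dPW/dt − E + P = (+8.40) − 2.6 + 15 = 20.8 mm/day.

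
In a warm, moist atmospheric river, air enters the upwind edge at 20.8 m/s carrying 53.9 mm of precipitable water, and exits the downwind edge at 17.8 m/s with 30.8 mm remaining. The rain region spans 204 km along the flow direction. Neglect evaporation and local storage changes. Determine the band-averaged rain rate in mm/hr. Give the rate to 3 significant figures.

R ≈ 10.1 mm/hr

Column moisture flux per unit crosswind length is F = V × PW.
Inflow: F_in = 20.8 × 53.9 = 1121.12 mm·m/s
Outflow: F_out = 17.8 × 30.8 = 548.24 mm·m/s
Steady-state rate R = (F_in − F_out)/L = (1121.12 − 548.24) / 204000 m = 2.808e-03 mm/s.
R = 2.808e-03 × 3600 = 10.1 mm/hr.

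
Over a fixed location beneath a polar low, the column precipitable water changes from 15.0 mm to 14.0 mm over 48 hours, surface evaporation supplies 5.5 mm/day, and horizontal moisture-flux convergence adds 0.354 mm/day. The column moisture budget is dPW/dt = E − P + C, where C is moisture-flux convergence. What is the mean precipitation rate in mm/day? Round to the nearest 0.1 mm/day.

P ≈ 6.4 mm/day

dPW/dt = (14.0 − 15.0) mm / (48/24 day) = -0.500 mm/day.
P = E + C − dPW/dt = 5.5 + (0.354) − (-0.500) = 6.4 mm/day.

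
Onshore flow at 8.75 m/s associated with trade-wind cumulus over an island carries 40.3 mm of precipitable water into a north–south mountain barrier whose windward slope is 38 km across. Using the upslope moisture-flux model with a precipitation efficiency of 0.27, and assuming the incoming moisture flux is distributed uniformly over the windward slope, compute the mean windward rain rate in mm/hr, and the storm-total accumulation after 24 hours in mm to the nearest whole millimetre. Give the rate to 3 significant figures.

R ≈ 9.02 mm/hr; total ≈ 216 mm

Incoming column moisture flux per unit ridge length: F = V × PW = 8.75 × 40.3 = 352.625 mm·m/s.
Spread over the 38 km slope with efficiency ε = 0.27: R = ε·F/W = 0.27 × 352.625 / 38000 m = 2.505e-03 mm/s.
R = 2.505e-03 × 3600 = 9.02 mm/hr.
Over 24 h: total = 9.02 × 24 = 216.48 ≈ 216 mm.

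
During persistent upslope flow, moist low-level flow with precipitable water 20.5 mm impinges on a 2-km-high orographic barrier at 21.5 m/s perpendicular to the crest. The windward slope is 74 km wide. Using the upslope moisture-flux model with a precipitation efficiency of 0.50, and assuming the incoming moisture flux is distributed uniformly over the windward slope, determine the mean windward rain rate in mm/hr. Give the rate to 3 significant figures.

Incoming column moisture flux per unit ridge length: F = V × PW = 21.5 × 20.5 = 440.75 mm·m/s.
Spread over the 74 km slope with efficiency ε = 0.50: R = ε·F/W = 0.50 × 440.75 / 74000 m = 2.978e-03 mm/s.
R = 2.978e-03 × 3600 = 10.7 mm/hr.

R ≈ 10.7 mm/hr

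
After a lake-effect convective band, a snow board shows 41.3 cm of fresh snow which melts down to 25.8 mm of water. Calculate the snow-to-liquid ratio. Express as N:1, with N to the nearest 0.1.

Ratio = snow depth / SWE = 413 mm / 25.8 mm = 16.0, i.e. 16.0:1.

ratio ≈ 16.0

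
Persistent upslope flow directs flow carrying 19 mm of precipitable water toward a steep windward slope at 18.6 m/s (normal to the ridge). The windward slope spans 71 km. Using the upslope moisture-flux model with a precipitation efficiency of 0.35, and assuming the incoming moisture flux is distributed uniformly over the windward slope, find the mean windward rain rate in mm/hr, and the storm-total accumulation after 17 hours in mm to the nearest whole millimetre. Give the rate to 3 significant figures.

Incoming column moisture flux per unit ridge length: F = V × PW = 18.6 × 19 = 353.4 mm·m/s.
Spread over the 71 km slope with efficiency ε = 0.35: R = ε·F/W = 0.35 × 353.4 / 71000 m = 1.742e-03 mm/s.
R = 1.742e-03 × 3600 = 6.27 mm/hr.
Over 17 h: total = 6.27 × 17 = 106.59 ≈ 107 mm.

R ≈ 6.27 mm/hr; total ≈ 107 mm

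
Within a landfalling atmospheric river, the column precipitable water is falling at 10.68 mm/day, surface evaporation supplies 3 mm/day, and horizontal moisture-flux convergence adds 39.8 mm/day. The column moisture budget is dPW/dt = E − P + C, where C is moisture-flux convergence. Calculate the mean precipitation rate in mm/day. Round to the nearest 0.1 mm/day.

P ≈ 53.5 mm/day

dPW/dt = -10.68 mm/day.
P = E + C − dPW/dt = 3 + (39.8) − (-10.68) = 53.5 mm/day.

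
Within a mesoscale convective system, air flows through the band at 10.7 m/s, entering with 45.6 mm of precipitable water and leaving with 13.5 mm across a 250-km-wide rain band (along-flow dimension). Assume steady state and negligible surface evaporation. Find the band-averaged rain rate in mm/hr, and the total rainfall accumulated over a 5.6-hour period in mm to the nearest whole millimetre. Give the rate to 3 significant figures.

Column moisture flux per unit crosswind length is F = V × PW.
Inflow: F_in = 10.7 × 45.6 = 487.92 mm·m/s
Outflow: F_out = 10.7 × 13.5 = 144.45 mm·m/s
Steady-state rate R = (F_in − F_out)/L = (487.92 − 144.45) / 250000 m = 1.374e-03 mm/s.
R = 1.374e-03 × 3600 = 4.95 mm/hr.
Over 5.6 h: total = 4.95 × 5.6 = 27.72 ≈ 28 mm.

R ≈ 4.95 mm/hr; total ≈ 28 mm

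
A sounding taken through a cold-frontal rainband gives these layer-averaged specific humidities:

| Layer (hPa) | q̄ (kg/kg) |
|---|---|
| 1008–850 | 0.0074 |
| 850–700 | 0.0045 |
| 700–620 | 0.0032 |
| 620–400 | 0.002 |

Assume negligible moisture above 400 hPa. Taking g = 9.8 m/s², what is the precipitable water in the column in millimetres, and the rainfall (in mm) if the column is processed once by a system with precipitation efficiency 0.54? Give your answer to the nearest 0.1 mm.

PW ≈ 25.9 mm; rainfall ≈ 14.0 mm

Precipitable water is the column-integrated vapour mass per unit area: PW = (1/g) Σ q̄ Δp, with q in kg/kg and Δp in Pa (1 kg/m² of water = 1 mm).
Layer 1008–850 hPa: Δp = 158 hPa = 15800 Pa, q̄ = 0.0074 kg/kg → 0.0074 × 15800 / 9.8 = 11.93 mm
Layer 850–700 hPa: Δp = 150 hPa = 15000 Pa, q̄ = 0.0045 kg/kg → 0.0045 × 15000 / 9.8 = 6.89 mm
Layer 700–620 hPa: Δp = 80 hPa = 8000 Pa, q̄ = 0.0032 kg/kg → 0.0032 × 8000 / 9.8 = 2.61 mm
Layer 620–400 hPa: Δp = 220 hPa = 22000 Pa, q̄ = 0.002 kg/kg → 0.002 × 22000 / 9.8 = 4.49 mm
PW = 11.93 + 6.89 + 2.61 + 4.49 = 25.92 ≈ 25.9 mm.
Rainfall = ε × PW = 0.54 × 25.9 = 14.0 mm.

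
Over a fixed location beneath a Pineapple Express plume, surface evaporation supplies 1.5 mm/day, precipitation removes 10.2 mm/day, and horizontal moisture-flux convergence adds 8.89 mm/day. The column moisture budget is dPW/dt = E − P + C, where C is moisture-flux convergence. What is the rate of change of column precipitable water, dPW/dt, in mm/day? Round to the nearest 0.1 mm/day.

dPW/dt = E − P + C = 1.5 − 10.2 + (8.89) = 0.2 mm/day.

dPW/dt ≈ 0.2 mm/day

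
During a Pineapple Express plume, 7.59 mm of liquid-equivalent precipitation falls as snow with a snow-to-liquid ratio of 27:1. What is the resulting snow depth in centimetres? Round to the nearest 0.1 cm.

snow depth ≈ 20.5 cm

Snow depth = liquid × ratio = 7.59 mm × 27 = 204.93 mm = 20.5 cm.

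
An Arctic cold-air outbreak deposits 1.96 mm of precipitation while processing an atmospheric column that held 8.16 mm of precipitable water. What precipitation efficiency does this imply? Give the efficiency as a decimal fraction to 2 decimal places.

ε ≈ 0.24

ε = precipitation / PW = 1.96 / 8.16 = 0.24.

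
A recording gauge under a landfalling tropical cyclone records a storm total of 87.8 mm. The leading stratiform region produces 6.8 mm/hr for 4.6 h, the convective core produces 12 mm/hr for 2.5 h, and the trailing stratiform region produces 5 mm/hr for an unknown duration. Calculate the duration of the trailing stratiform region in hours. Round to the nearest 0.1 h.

duration ≈ 5.3 h

Known phases: 6.8 × 4.6 + 12 × 2.5 = 31.28 + 30 = 61.28 mm.
Remaining depth = 87.8 − 61.28 = 26.52 mm.
Duration = 26.52 / 5 = 5.3 h.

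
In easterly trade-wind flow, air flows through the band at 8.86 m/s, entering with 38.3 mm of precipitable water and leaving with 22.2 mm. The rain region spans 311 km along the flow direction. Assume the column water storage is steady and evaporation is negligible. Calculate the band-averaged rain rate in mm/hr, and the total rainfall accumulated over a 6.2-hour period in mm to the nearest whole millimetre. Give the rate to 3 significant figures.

Column moisture flux per unit crosswind length is F = V × PW.
Inflow: F_in = 8.86 × 38.3 = 339.338 mm·m/s
Outflow: F_out = 8.86 × 22.2 = 196.692 mm·m/s
Steady-state rate R = (F_in − F_out)/L = (339.338 − 196.692) / 311000 m = 4.587e-04 mm/s.
R = 4.587e-04 × 3600 = 1.65 mm/hr.
Over 6.2 h: total = 1.65 × 6.2 = 10.23 ≈ 10 mm.

R ≈ 1.65 mm/hr; total ≈ 10 mm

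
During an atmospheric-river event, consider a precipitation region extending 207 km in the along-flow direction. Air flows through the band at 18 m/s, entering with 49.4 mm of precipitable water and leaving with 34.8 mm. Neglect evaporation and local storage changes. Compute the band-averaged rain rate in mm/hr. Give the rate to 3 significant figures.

Column moisture flux per unit crosswind length is F = V × PW.
Inflow: F_in = 18 × 49.4 = 889.2 mm·m/s
Outflow: F_out = 18 × 34.8 = 626.4 mm·m/s
Steady-state rate R = (F_in − F_out)/L = (889.2 − 626.4) / 207000 m = 1.270e-03 mm/s.
R = 1.270e-03 × 3600 = 4.57 mm/hr.

R ≈ 4.57 mm/hr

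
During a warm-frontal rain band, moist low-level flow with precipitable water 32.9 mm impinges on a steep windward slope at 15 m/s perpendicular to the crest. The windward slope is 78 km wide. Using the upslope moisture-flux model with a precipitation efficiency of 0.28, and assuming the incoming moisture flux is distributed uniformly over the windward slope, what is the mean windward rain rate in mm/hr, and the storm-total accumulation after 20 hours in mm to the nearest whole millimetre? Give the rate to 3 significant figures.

R ≈ 6.38 mm/hr; total ≈ 128 mm

Incoming column moisture flux per unit ridge length: F = V × PW = 15 × 32.9 = 493.5 mm·m/s.
Spread over the 78 km slope with efficiency ε = 0.28: R = ε·F/W = 0.28 × 493.5 / 78000 m = 1.772e-03 mm/s.
R = 1.772e-03 × 3600 = 6.38 mm/hr.
Over 20 h: total = 6.38 × 20 = 127.6 ≈ 128 mm.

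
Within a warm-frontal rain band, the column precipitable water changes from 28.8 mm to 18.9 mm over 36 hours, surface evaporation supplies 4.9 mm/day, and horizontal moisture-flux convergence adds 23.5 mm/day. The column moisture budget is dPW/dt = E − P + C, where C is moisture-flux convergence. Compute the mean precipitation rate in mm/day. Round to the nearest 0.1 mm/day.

P ≈ 35.0 mm/day

dPW/dt = (18.9 − 28.8) mm / (36/24 day) = -6.600 mm/day.
P = E + C − dPW/dt = 4.9 + (23.5) − (-6.600) = 35.0 mm/day.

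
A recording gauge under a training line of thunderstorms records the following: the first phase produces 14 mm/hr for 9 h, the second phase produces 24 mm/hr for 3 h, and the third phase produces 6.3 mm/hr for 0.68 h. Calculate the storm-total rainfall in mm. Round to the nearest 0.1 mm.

total ≈ 202.3 mm

Total = Σ Rᵢ Δtᵢ = 14 × 9 + 24 × 3 + 6.3 × 0.68
      = 126 + 72 + 4.284 = 202.3 mm.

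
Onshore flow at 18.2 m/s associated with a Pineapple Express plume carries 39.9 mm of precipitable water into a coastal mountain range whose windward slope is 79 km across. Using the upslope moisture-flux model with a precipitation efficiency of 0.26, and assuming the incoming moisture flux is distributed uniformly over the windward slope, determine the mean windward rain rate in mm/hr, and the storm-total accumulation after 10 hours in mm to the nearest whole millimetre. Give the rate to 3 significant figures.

R ≈ 8.60 mm/hr; total ≈ 86 mm

Incoming column moisture flux per unit ridge length: F = V × PW = 18.2 × 39.9 = 726.18 mm·m/s.
Spread over the 79 km slope with efficiency ε = 0.26: R = ε·F/W = 0.26 × 726.18 / 79000 m = 2.390e-03 mm/s.
R = 2.390e-03 × 3600 = 8.60 mm/hr.
Over 10 h: total = 8.60 × 10 = 86 mm.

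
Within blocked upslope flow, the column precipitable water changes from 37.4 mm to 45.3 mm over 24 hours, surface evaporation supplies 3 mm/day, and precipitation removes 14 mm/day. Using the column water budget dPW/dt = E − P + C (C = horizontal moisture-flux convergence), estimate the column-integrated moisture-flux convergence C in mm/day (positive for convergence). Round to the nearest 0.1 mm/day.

dPW/dt = (45.3 − 37.4) mm / (24/24 day) = +7.900 mm/day.
C = dPW/dt − E + P = (+7.900) − 3 + 14 = 18.9 mm/day.

C ≈ 18.9 mm/day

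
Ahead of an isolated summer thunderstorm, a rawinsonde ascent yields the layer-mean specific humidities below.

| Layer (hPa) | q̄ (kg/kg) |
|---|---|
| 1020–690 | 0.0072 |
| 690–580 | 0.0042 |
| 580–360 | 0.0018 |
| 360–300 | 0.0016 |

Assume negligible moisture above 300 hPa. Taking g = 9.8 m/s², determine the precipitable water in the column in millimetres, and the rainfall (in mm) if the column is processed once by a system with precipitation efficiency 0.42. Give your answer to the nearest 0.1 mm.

PW ≈ 34.0 mm; rainfall ≈ 14.3 mm

Precipitable water is the column-integrated vapour mass per unit area: PW = (1/g) Σ q̄ Δp, with q in kg/kg and Δp in Pa (1 kg/m² of water = 1 mm).
Layer 1020–690 hPa: Δp = 330 hPa = 33000 Pa, q̄ = 0.0072 kg/kg → 0.0072 × 33000 / 9.8 = 24.24 mm
Layer 690–580 hPa: Δp = 110 hPa = 11000 Pa, q̄ = 0.0042 kg/kg → 0.0042 × 11000 / 9.8 = 4.71 mm
Layer 580–360 hPa: Δp = 220 hPa = 22000 Pa, q̄ = 0.0018 kg/kg → 0.0018 × 22000 / 9.8 = 4.04 mm
Layer 360–300 hPa: Δp = 60 hPa = 6000 Pa, q̄ = 0.0016 kg/kg → 0.0016 × 6000 / 9.8 = 0.98 mm
PW = 24.24 + 4.71 + 4.04 + 0.98 = 33.97 ≈ 34.0 mm.
Rainfall = ε × PW = 0.42 × 34.0 = 14.3 mm.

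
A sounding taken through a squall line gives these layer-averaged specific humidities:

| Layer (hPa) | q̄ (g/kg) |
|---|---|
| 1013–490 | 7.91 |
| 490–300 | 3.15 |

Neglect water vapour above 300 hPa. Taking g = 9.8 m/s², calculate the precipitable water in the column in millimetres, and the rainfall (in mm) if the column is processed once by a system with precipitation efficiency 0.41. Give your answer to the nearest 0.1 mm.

Precipitable water is the column-integrated vapour mass per unit area: PW = (1/g) Σ q̄ Δp, with q in kg/kg and Δp in Pa (1 kg/m² of water = 1 mm).
Layer 1013–490 hPa: Δp = 523 hPa = 52300 Pa, q̄ = 0.00791 kg/kg → 0.00791 × 52300 / 9.8 = 42.21 mm
Layer 490–300 hPa: Δp = 190 hPa = 19000 Pa, q̄ = 0.00315 kg/kg → 0.00315 × 19000 / 9.8 = 6.11 mm
PW = 42.21 + 6.11 = 48.32 ≈ 48.3 mm.
Rainfall = ε × PW = 0.41 × 48.3 = 19.8 mm.

PW ≈ 48.3 mm; rainfall ≈ 19.8 mm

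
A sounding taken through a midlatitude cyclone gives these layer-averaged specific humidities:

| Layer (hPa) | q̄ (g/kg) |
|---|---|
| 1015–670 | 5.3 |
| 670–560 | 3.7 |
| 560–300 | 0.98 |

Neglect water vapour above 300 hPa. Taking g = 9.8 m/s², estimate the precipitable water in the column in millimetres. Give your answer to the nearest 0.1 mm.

PW ≈ 25.4 mm

Precipitable water is the column-integrated vapour mass per unit area: PW = (1/g) Σ q̄ Δp, with q in kg/kg and Δp in Pa (1 kg/m² of water = 1 mm).
Layer 1015–670 hPa: Δp = 345 hPa = 34500 Pa, q̄ = 0.0053 kg/kg → 0.0053 × 34500 / 9.8 = 18.66 mm
Layer 670–560 hPa: Δp = 110 hPa = 11000 Pa, q̄ = 0.0037 kg/kg → 0.0037 × 11000 / 9.8 = 4.15 mm
Layer 560–300 hPa: Δp = 260 hPa = 26000 Pa, q̄ = 0.00098 kg/kg → 0.00098 × 26000 / 9.8 = 2.60 mm
PW = 18.66 + 4.15 + 2.60 = 25.41 ≈ 25.4 mm.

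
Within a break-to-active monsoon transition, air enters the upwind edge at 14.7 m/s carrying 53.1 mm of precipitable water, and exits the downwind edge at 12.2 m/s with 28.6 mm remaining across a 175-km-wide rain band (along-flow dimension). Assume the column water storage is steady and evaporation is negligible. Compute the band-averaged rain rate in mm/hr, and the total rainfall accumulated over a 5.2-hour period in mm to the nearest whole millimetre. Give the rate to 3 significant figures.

Column moisture flux per unit crosswind length is F = V × PW.
Inflow: F_in = 14.7 × 53.1 = 780.57 mm·m/s
Outflow: F_out = 12.2 × 28.6 = 348.92 mm·m/s
Steady-state rate R = (F_in − F_out)/L = (780.57 − 348.92) / 175000 m = 2.467e-03 mm/s.
R = 2.467e-03 × 3600 = 8.88 mm/hr.
Over 5.2 h: total = 8.88 × 5.2 = 46.176 ≈ 46 mm.

R ≈ 8.88 mm/hr; total ≈ 46 mm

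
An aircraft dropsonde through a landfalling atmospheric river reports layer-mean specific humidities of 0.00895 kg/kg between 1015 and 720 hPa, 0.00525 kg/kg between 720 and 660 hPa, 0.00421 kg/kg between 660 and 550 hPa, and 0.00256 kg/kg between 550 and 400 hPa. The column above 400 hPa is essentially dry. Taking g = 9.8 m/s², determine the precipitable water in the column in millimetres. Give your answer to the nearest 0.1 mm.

Precipitable water is the column-integrated vapour mass per unit area: PW = (1/g) Σ q̄ Δp, with q in kg/kg and Δp in Pa (1 kg/m² of water = 1 mm).
Layer 1015–720 hPa: Δp = 295 hPa = 29500 Pa, q̄ = 0.00895 kg/kg → 0.00895 × 29500 / 9.8 = 26.94 mm
Layer 720–660 hPa: Δp = 60 hPa = 6000 Pa, q̄ = 0.00525 kg/kg → 0.00525 × 6000 / 9.8 = 3.21 mm
Layer 660–550 hPa: Δp = 110 hPa = 11000 Pa, q̄ = 0.00421 kg/kg → 0.00421 × 11000 / 9.8 = 4.73 mm
Layer 550–400 hPa: Δp = 150 hPa = 15000 Pa, q̄ = 0.00256 kg/kg → 0.00256 × 15000 / 9.8 = 3.92 mm
PW = 26.94 + 3.21 + 4.73 + 3.92 = 38.80 ≈ 38.8 mm.

PW ≈ 38.8 mm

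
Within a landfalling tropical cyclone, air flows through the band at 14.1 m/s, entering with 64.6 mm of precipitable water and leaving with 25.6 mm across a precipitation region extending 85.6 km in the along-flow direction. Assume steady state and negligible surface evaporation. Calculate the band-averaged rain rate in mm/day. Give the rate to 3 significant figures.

Column moisture flux per unit crosswind length is F = V × PW.
Inflow: F_in = 14.1 × 64.6 = 910.86 mm·m/s
Outflow: F_out = 14.1 × 25.6 = 360.96 mm·m/s
Steady-state rate R = (F_in − F_out)/L = (910.86 − 360.96) / 85600 m = 6.424e-03 mm/s.
R = 6.424e-03 × 3600 × 24 = 555 mm/day.

R ≈ 555 mm/day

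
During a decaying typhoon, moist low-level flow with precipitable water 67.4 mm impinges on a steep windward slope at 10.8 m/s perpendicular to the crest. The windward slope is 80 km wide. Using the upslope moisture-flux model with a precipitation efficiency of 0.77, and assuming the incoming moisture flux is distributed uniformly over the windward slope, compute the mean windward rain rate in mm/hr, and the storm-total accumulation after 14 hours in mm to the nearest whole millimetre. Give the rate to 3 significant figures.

Incoming column moisture flux per unit ridge length: F = V × PW = 10.8 × 67.4 = 727.92 mm·m/s.
Spread over the 80 km slope with efficiency ε = 0.77: R = ε·F/W = 0.77 × 727.92 / 80000 m = 7.006e-03 mm/s.
R = 7.006e-03 × 3600 = 25.2 mm/hr.
Over 14 h: total = 25.2 × 14 = 352.8 ≈ 353 mm.

R ≈ 25.2 mm/hr; total ≈ 353 mm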